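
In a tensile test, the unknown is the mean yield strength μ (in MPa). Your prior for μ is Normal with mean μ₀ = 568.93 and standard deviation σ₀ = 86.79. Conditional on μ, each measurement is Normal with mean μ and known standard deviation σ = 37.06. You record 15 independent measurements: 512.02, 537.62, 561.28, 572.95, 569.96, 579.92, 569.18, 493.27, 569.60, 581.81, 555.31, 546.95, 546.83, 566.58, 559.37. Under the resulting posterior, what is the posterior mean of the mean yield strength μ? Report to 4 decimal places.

555.0125

For Normal data with known variance σ², a Normal(μ₀, σ₀²) prior on μ is conjugate. Posterior precision = 1/σ₀² + n/σ²; posterior mean is the precision-weighted average of μ₀ and x̄.
Σxᵢ = 512.02 + 537.62 + 561.28 + 572.95 + 569.96 + 579.92 + 569.18 + 493.27 + 569.60 + 581.81 + 555.31 + 546.95 + 546.83 + 566.58 + 559.37 = 8322.65, so n·x̄ = 8322.65.
σ₀² = 86.79² = 7532.5041, σ² = 37.06² = 1373.4436; σ² + n·σ₀² = 1373.4436 + 15·7532.5041 = 114361.0051.
Posterior mean = (μ₀/σ₀² + n·x̄/σ²)/(1/σ₀² + n/σ²) = (σ²·μ₀ + σ₀²·n·x̄)/(σ² + n·σ₀²) = (1373.4436·568.93 + 7532.5041·8322.65)/114361.0051 = 63471788.515213/114361.0051 = 555.0125.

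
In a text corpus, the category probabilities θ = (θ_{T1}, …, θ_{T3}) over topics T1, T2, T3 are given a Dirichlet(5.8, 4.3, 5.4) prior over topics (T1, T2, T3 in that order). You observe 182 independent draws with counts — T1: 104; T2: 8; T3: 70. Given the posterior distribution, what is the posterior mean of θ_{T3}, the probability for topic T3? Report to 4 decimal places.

The Dirichlet prior is conjugate to the Multinomial likelihood: each posterior αⱼ = prior αⱼ + observed count nⱼ.
Posterior concentration: (109.8, 12.3, 75.4), total = 197.5.
E[θ_{T3}|data] = α_{T3}/Σα = 75.4/197.5 = 0.3818.

0.3818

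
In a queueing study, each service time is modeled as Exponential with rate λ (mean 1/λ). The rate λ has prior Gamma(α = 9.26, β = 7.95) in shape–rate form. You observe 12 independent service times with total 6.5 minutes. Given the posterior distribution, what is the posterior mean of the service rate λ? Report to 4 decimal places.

1.4713

With a Gamma(shape α, rate β) prior on the exponential rate λ, the posterior after n observations with total T = Σxᵢ is Gamma(α+n, β+T).
Posterior: Gamma(9.26+12, 7.95+6.5) = Gamma(21.26, 14.45).
Posterior mean of λ = α/β = 21.26/14.45 = 1.4713.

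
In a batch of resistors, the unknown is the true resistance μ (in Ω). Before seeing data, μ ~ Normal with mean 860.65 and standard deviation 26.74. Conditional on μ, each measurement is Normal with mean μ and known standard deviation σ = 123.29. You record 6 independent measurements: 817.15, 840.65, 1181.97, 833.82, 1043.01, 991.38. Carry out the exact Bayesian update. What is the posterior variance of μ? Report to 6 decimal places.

557.639503

For Normal data with known variance σ², a Normal(μ₀, σ₀²) prior on μ is conjugate. Posterior precision = 1/σ₀² + n/σ²; posterior mean is the precision-weighted average of μ₀ and x̄.
σ₀² = 26.74² = 715.0276, σ² = 123.29² = 15200.4241; σ² + n·σ₀² = 15200.4241 + 6·715.0276 = 19490.5897.
Posterior precision = 1/σ₀² + n/σ² = 1/715.0276 + 6/15200.4241 = (σ² + n·σ₀²)/(σ₀²σ²) = 19490.5897/(715.0276·15200.4241); posterior variance σₙ² = σ₀²σ²/(σ² + n·σ₀²) = 715.0276·15200.4241/19490.5897 = 557.639503.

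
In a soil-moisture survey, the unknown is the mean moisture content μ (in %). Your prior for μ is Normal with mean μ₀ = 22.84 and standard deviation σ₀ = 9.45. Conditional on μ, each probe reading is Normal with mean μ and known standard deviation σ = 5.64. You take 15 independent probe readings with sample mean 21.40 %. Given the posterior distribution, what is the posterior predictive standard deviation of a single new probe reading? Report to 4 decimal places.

5.8207

For Normal data with known variance σ², a Normal(μ₀, σ₀²) prior on μ is conjugate. Posterior precision = 1/σ₀² + n/σ²; posterior mean is the precision-weighted average of μ₀ and x̄.
σ₀² = 9.45² = 89.3025, σ² = 5.64² = 31.8096; σ² + n·σ₀² = 31.8096 + 15·89.3025 = 1371.3471.
Posterior precision = 1/σ₀² + n/σ² = 1/89.3025 + 15/31.8096 = (σ² + n·σ₀²)/(σ₀²σ²) = 1371.3471/(89.3025·31.8096); posterior variance σₙ² = σ₀²σ²/(σ² + n·σ₀²) = 89.3025·31.8096/1371.3471 = 2.071450.
Predictive variance for one new observation = σₙ² + σ² = 89.3025·31.8096/1371.3471 + 31.8096 = σ²·(σ₀² + 1371.3471)/1371.3471 = 31.8096·1460.6496/1371.3471 = 33.881050; SD = √(31.8096·1460.6496/1371.3471) = 5.8207.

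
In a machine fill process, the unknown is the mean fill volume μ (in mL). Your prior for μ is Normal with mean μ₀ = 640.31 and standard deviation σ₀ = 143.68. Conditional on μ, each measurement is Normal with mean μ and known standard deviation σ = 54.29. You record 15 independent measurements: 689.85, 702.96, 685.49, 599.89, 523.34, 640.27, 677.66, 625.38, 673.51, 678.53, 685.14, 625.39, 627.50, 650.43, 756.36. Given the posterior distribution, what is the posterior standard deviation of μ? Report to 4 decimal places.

13.9514

For Normal data with known variance σ², a Normal(μ₀, σ₀²) prior on μ is conjugate. Posterior precision = 1/σ₀² + n/σ²; posterior mean is the precision-weighted average of μ₀ and x̄.
σ₀² = 143.68² = 20643.9424, σ² = 54.29² = 2947.4041; σ² + n·σ₀² = 2947.4041 + 15·20643.9424 = 312606.5401.
Posterior precision = 1/σ₀² + n/σ² = 1/20643.9424 + 15/2947.4041 = (σ² + n·σ₀²)/(σ₀²σ²) = 312606.5401/(20643.9424·2947.4041); posterior variance σₙ² = σ₀²σ²/(σ² + n·σ₀²) = 20643.9424·2947.4041/312606.5401 = 194.640971.
Posterior SD = √σₙ² = √(20643.9424·2947.4041/312606.5401) = 13.9514.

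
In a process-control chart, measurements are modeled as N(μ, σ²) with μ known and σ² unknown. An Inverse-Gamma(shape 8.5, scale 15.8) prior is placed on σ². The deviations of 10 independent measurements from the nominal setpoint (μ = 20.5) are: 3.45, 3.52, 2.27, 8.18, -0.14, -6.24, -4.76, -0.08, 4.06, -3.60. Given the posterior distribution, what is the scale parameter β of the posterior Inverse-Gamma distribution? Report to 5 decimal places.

With known mean μ and an Inverse-Gamma(α, β) prior on σ², the Normal likelihood is conjugate: posterior is Inv-Gamma(α + n/2, β + Σ(xᵢ−μ)²/2).
Σ(xᵢ−μ)² = (3.45)² + (3.52)² + (2.27)² + (8.18)² + (-0.14)² + (-6.24)² + (-4.76)² + (-0.08)² + (4.06)² + (-3.60)² = 187.4230.
Posterior: Inv-Gamma(8.5 + 10/2, 15.8 + 187.4230/2) = Inv-Gamma(13.50, 109.51150).
Posterior β = 109.51150.

109.51150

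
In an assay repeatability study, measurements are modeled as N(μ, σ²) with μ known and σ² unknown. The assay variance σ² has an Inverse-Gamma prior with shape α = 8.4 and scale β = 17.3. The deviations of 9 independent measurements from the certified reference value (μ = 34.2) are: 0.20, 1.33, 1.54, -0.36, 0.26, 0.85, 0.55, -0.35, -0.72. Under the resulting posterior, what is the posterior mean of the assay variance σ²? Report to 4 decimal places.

With known mean μ and an Inverse-Gamma(α, β) prior on σ², the Normal likelihood is conjugate: posterior is Inv-Gamma(α + n/2, β + Σ(xᵢ−μ)²/2).
Σ(xᵢ−μ)² = (0.20)² + (1.33)² + (1.54)² + (-0.36)² + (0.26)² + (0.85)² + (0.55)² + (-0.35)² + (-0.72)² = 6.0436.
Posterior: Inv-Gamma(8.4 + 9/2, 17.3 + 6.0436/2) = Inv-Gamma(12.90, 20.32180).
E[σ²|data] = β/(α−1) = 20.32180/11.90 = 1.7077.

1.7077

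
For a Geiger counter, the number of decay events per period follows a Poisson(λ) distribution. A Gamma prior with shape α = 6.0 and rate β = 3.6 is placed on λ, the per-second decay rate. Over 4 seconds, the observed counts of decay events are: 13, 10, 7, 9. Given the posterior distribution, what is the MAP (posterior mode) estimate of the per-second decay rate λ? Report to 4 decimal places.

5.7895

With a Gamma(shape α, rate β) prior, the Poisson likelihood is conjugate: the posterior is Gamma(α + ΣXᵢ, β + n).
Sum of counts S = 39 over n = 4 seconds.
Posterior: Gamma(α+S, β+n) = Gamma(6.0+39, 3.6+4) = Gamma(45.0, 7.6).
Mode of Gamma(α,β) for α≥1 is (α−1)/β = 44.0/7.6 = 5.7895.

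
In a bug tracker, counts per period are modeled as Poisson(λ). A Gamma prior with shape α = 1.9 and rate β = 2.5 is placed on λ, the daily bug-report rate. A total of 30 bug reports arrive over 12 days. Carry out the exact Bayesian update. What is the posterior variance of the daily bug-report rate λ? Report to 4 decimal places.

0.1517

With a Gamma(shape α, rate β) prior, the Poisson likelihood is conjugate: the posterior is Gamma(α + ΣXᵢ, β + n).
Posterior: Gamma(α+S, β+n) = Gamma(1.9+30, 2.5+12) = Gamma(31.9, 14.5).
Var = α/β² = 31.9/14.5² = 0.1517.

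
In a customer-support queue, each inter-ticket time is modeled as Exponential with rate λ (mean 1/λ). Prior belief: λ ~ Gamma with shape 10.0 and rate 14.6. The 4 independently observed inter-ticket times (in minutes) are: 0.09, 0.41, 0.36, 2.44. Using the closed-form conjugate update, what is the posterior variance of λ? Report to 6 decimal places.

0.043694

With a Gamma(shape α, rate β) prior on the exponential rate λ, the posterior after n observations with total T = Σxᵢ is Gamma(α+n, β+T).
Sum of observations T = 3.30 minutes; n = 4.
Posterior: Gamma(10.0+4, 14.6+3.30) = Gamma(14.0, 17.90).
Var = α/β² = 0.043694.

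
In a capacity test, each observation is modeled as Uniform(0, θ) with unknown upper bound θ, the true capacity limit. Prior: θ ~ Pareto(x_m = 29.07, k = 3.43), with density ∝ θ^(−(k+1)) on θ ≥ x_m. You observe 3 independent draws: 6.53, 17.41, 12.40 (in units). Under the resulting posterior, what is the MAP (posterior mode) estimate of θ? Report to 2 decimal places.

A Pareto(scale x_m, shape k) prior on the upper bound θ of Uniform(0, θ) is conjugate: posterior is Pareto(max(x_m, max xᵢ), k + n).
Sample maximum = 17.41; prior scale x_m = 29.07 → posterior scale = max = 29.07.
Posterior shape = 3.43 + 3 = 6.43.
The Pareto density is decreasing on [x_m, ∞), so the mode is x_m = 29.07.

29.07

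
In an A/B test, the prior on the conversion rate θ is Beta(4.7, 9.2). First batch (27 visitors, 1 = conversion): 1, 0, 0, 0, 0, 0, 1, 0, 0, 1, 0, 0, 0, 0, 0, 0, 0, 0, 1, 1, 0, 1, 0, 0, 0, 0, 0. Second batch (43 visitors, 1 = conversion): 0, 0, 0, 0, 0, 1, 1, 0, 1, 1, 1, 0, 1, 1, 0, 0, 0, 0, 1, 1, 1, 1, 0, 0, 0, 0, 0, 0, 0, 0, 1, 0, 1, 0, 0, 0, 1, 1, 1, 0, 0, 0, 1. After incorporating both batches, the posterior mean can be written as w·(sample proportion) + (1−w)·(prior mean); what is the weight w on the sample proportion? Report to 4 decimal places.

0.8343

The Beta prior is conjugate to a Binomial/Bernoulli likelihood; the update adds successes to α and failures to β.
Total number of visitors: n = 27 + 43 = 70.
Posterior mean = (α₀+k)/(α₀+β₀+n) = [n/(α₀+β₀+n)]·(k/n) + [(α₀+β₀)/(α₀+β₀+n)]·α₀/(α₀+β₀), so only n and the prior enter the weight.
The weight on the data is w = n/(α₀+β₀+n) = 70/(4.7+9.2+70) = 70/83.9 = 0.8343.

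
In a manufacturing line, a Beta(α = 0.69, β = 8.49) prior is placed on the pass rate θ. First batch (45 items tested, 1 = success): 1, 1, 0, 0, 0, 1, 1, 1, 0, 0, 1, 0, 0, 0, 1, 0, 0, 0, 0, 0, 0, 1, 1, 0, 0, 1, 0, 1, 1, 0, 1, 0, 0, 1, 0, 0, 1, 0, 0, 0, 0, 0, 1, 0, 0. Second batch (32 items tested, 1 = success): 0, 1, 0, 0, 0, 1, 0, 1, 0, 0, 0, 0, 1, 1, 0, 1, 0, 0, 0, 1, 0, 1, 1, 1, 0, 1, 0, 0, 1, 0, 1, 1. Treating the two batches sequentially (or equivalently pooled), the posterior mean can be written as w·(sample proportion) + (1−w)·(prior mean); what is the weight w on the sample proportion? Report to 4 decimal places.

0.8935

The Beta prior is conjugate to a Binomial/Bernoulli likelihood; the update adds successes to α and failures to β.
Total number of items tested: n = 45 + 32 = 77.
Posterior mean = (α₀+k)/(α₀+β₀+n) = [n/(α₀+β₀+n)]·(k/n) + [(α₀+β₀)/(α₀+β₀+n)]·α₀/(α₀+β₀), so only n and the prior enter the weight.
The weight on the data is w = n/(α₀+β₀+n) = 77/(0.69+8.49+77) = 77/86.18 = 0.8935.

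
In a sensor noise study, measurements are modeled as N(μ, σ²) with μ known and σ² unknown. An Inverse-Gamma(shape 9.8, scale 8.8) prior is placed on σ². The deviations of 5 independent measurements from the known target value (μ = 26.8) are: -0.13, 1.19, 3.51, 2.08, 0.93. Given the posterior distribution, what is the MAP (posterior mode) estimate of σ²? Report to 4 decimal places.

With known mean μ and an Inverse-Gamma(α, β) prior on σ², the Normal likelihood is conjugate: posterior is Inv-Gamma(α + n/2, β + Σ(xᵢ−μ)²/2).
Σ(xᵢ−μ)² = (-0.13)² + (1.19)² + (3.51)² + (2.08)² + (0.93)² = 18.9444.
Posterior: Inv-Gamma(9.8 + 5/2, 8.8 + 18.9444/2) = Inv-Gamma(12.30, 18.27220).
Mode = β/(α+1) = 18.27220/13.30 = 1.3738.

1.3738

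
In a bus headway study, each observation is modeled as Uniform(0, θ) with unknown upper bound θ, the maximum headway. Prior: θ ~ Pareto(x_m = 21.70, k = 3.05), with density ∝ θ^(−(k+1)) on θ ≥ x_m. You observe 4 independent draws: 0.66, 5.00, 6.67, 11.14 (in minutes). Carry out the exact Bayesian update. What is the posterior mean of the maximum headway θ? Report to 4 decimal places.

25.2868

A Pareto(scale x_m, shape k) prior on the upper bound θ of Uniform(0, θ) is conjugate: posterior is Pareto(max(x_m, max xᵢ), k + n).
Sample maximum = 11.14; prior scale x_m = 21.70 → posterior scale = max = 21.70.
Posterior shape = 3.05 + 4 = 7.05.
E[θ|data] = k·x_m/(k−1) = 7.05·21.70/6.05 = 25.2868.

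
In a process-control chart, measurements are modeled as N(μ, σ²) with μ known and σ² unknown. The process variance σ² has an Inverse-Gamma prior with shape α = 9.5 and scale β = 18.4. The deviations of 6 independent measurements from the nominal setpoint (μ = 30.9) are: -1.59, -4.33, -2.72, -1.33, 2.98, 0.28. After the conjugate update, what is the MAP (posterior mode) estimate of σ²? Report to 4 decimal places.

2.8223

With known mean μ and an Inverse-Gamma(α, β) prior on σ², the Normal likelihood is conjugate: posterior is Inv-Gamma(α + n/2, β + Σ(xᵢ−μ)²/2).
Σ(xᵢ−μ)² = (-1.59)² + (-4.33)² + (-2.72)² + (-1.33)² + (2.98)² + (0.28)² = 39.4031.
Posterior: Inv-Gamma(9.5 + 6/2, 18.4 + 39.4031/2) = Inv-Gamma(12.50, 38.10155).
Mode = β/(α+1) = 38.10155/13.50 = 2.8223.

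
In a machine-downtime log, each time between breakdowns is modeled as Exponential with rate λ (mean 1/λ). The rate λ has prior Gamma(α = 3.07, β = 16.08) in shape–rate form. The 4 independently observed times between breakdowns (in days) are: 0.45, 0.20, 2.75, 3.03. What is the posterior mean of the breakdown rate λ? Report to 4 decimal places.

0.3141

With a Gamma(shape α, rate β) prior on the exponential rate λ, the posterior after n observations with total T = Σxᵢ is Gamma(α+n, β+T).
Sum of observations T = 6.43 days; n = 4.
Posterior: Gamma(3.07+4, 16.08+6.43) = Gamma(7.07, 22.51).
Posterior mean of λ = α/β = 7.07/22.51 = 0.3141.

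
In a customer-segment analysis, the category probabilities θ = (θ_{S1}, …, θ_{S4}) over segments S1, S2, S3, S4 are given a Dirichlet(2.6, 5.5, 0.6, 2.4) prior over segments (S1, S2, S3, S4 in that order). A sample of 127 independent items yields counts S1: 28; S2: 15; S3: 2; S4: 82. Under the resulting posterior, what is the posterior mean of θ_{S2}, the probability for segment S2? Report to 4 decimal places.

The Dirichlet prior is conjugate to the Multinomial likelihood: each posterior αⱼ = prior αⱼ + observed count nⱼ.
Posterior concentration: (30.6, 20.5, 2.6, 84.4), total = 138.1.
E[θ_{S2}|data] = α_{S2}/Σα = 20.5/138.1 = 0.1484.

0.1484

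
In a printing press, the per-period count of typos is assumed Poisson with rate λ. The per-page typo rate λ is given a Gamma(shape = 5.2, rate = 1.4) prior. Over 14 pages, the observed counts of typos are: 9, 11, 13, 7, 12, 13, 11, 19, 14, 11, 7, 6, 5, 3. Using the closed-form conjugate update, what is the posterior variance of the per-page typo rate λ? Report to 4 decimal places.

With a Gamma(shape α, rate β) prior, the Poisson likelihood is conjugate: the posterior is Gamma(α + ΣXᵢ, β + n).
Sum of counts S = 141 over n = 14 pages.
Posterior: Gamma(α+S, β+n) = Gamma(5.2+141, 1.4+14) = Gamma(146.2, 15.4).
Var = α/β² = 146.2/15.4² = 0.6165.

0.6165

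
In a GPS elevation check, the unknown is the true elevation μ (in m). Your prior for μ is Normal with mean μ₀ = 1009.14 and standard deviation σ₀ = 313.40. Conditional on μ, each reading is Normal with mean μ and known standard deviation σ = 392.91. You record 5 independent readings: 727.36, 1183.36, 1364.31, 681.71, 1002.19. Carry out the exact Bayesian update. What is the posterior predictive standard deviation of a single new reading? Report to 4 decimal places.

For Normal data with known variance σ², a Normal(μ₀, σ₀²) prior on μ is conjugate. Posterior precision = 1/σ₀² + n/σ²; posterior mean is the precision-weighted average of μ₀ and x̄.
σ₀² = 313.40² = 98219.56, σ² = 392.91² = 154378.2681; σ² + n·σ₀² = 154378.2681 + 5·98219.56 = 645476.0681.
Posterior precision = 1/σ₀² + n/σ² = 1/98219.56 + 5/154378.2681 = (σ² + n·σ₀²)/(σ₀²σ²) = 645476.0681/(98219.56·154378.2681); posterior variance σₙ² = σ₀²σ²/(σ² + n·σ₀²) = 98219.56·154378.2681/645476.0681 = 23491.135172.
Predictive variance for one new observation = σₙ² + σ² = 98219.56·154378.2681/645476.0681 + 154378.2681 = σ²·(σ₀² + 645476.0681)/645476.0681 = 154378.2681·743695.6281/645476.0681 = 177869.403272; SD = √(154378.2681·743695.6281/645476.0681) = 421.7457.

421.7457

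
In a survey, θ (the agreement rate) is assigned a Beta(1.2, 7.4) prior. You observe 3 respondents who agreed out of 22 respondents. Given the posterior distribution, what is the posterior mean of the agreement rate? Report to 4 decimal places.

The Beta prior is conjugate to a Binomial/Bernoulli likelihood; the update adds successes to α and failures to β.
Posterior: Beta(α+k, β+n−k) = Beta(1.2+3, 7.4+19) = Beta(4.2, 26.4).
Posterior mean = α/(α+β) = 4.2/30.6 = 0.1373.

0.1373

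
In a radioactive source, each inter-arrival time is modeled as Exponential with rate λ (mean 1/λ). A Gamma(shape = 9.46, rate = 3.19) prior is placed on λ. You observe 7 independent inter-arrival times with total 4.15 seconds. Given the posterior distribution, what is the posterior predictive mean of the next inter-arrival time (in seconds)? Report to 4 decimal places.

With a Gamma(shape α, rate β) prior on the exponential rate λ, the posterior after n observations with total T = Σxᵢ is Gamma(α+n, β+T).
Posterior: Gamma(9.46+7, 3.19+4.15) = Gamma(16.46, 7.34).
The predictive distribution for the next observation is Lomax; its mean is β/(α−1) = 7.34/15.46 = 0.4748.

0.4748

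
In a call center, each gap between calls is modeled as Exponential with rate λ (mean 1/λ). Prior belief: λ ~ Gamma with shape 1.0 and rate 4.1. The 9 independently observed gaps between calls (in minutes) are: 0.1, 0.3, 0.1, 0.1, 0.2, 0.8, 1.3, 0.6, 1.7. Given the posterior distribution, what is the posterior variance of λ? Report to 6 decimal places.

With a Gamma(shape α, rate β) prior on the exponential rate λ, the posterior after n observations with total T = Σxᵢ is Gamma(α+n, β+T).
Sum of observations T = 5.2 minutes; n = 9.
Posterior: Gamma(1.0+9, 4.1+5.2) = Gamma(10.0, 9.3).
Var = α/β² = 0.115620.

0.115620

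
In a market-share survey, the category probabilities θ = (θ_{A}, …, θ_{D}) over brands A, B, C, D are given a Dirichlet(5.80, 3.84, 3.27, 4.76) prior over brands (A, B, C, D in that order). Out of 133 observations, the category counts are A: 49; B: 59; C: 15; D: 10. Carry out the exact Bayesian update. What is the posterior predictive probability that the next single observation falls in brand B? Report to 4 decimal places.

0.4171

The Dirichlet prior is conjugate to the Multinomial likelihood: each posterior αⱼ = prior αⱼ + observed count nⱼ.
Posterior concentration: (54.80, 62.84, 18.27, 14.76), total = 150.67.
P(next = B | data) = α_{B}/Σα = 0.4171.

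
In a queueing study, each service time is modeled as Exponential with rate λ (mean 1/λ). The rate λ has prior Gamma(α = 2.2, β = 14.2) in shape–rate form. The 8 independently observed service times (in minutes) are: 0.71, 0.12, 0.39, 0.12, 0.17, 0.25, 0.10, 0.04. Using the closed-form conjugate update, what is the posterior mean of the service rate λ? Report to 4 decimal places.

0.6335

With a Gamma(shape α, rate β) prior on the exponential rate λ, the posterior after n observations with total T = Σxᵢ is Gamma(α+n, β+T).
Sum of observations T = 1.90 minutes; n = 8.
Posterior: Gamma(2.2+8, 14.2+1.90) = Gamma(10.2, 16.10).
Posterior mean of λ = α/β = 10.2/16.10 = 0.6335.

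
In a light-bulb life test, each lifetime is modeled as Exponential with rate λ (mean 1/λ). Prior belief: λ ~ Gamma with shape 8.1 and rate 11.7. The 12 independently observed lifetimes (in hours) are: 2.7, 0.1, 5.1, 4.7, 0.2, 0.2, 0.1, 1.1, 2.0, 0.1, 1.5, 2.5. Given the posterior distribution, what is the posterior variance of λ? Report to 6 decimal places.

With a Gamma(shape α, rate β) prior on the exponential rate λ, the posterior after n observations with total T = Σxᵢ is Gamma(α+n, β+T).
Sum of observations T = 20.3 hours; n = 12.
Posterior: Gamma(8.1+12, 11.7+20.3) = Gamma(20.1, 32.0).
Var = α/β² = 0.019629.

0.019629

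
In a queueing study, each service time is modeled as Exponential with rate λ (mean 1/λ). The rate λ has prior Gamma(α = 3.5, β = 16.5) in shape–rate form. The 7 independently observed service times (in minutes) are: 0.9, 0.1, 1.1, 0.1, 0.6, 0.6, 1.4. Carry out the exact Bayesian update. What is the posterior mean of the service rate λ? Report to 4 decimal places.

0.4930

With a Gamma(shape α, rate β) prior on the exponential rate λ, the posterior after n observations with total T = Σxᵢ is Gamma(α+n, β+T).
Sum of observations T = 4.8 minutes; n = 7.
Posterior: Gamma(3.5+7, 16.5+4.8) = Gamma(10.5, 21.3).
Posterior mean of λ = α/β = 10.5/21.3 = 0.4930.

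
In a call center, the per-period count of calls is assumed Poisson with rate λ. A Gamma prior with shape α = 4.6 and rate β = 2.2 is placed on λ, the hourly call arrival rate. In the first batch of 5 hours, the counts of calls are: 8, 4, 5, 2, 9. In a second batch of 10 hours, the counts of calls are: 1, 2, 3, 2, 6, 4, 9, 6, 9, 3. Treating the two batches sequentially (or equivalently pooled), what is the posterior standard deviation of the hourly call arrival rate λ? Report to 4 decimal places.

0.5122

With a Gamma(shape α, rate β) prior, the Poisson likelihood is conjugate: the posterior is Gamma(α + ΣXᵢ, β + n).
Batch 1: sum of counts S = 28 over n = 5 hours.
After batch 1: Gamma(α+S, β+n) = Gamma(4.6+28, 2.2+5) = Gamma(32.6, 7.2).
Batch 2: sum of counts S = 45 over n = 10 hours.
After batch 2: Gamma(α+S, β+n) = Gamma(32.6+45, 7.2+10) = Gamma(77.6, 17.2).
SD = √α/β = √77.6/17.2 = 0.5122.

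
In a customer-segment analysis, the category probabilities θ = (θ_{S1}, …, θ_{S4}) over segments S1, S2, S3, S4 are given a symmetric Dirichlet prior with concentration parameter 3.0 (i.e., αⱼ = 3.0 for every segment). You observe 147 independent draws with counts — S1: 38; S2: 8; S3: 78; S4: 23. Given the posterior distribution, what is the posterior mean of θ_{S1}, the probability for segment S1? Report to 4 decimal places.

The Dirichlet prior is conjugate to the Multinomial likelihood: each posterior αⱼ = prior αⱼ + observed count nⱼ.
Posterior concentration: (41.0, 11.0, 81.0, 26.0), total = 159.0.
E[θ_{S1}|data] = α_{S1}/Σα = 41.0/159.0 = 0.2579.

0.2579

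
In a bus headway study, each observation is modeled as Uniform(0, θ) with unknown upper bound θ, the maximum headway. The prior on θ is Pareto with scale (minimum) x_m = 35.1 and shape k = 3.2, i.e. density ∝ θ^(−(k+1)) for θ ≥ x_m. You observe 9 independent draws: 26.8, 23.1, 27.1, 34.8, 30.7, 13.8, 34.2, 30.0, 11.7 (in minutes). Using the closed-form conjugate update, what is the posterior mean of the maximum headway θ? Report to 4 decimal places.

38.2339

A Pareto(scale x_m, shape k) prior on the upper bound θ of Uniform(0, θ) is conjugate: posterior is Pareto(max(x_m, max xᵢ), k + n).
Sample maximum = 34.8; prior scale x_m = 35.1 → posterior scale = max = 35.1.
Posterior shape = 3.2 + 9 = 12.2.
E[θ|data] = k·x_m/(k−1) = 12.2·35.1/11.2 = 38.2339.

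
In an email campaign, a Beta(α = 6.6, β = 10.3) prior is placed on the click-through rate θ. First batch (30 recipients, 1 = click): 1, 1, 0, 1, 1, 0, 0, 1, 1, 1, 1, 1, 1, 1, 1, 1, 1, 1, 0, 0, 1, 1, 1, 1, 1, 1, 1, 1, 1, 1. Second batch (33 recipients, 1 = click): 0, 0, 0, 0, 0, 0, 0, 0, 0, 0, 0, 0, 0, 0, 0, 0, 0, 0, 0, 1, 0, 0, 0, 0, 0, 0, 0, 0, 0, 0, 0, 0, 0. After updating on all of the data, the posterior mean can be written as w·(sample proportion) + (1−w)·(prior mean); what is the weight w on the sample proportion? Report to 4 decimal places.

0.7885

The Beta prior is conjugate to a Binomial/Bernoulli likelihood; the update adds successes to α and failures to β.
Total number of recipients: n = 30 + 33 = 63.
Posterior mean = (α₀+k)/(α₀+β₀+n) = [n/(α₀+β₀+n)]·(k/n) + [(α₀+β₀)/(α₀+β₀+n)]·α₀/(α₀+β₀), so only n and the prior enter the weight.
The weight on the data is w = n/(α₀+β₀+n) = 63/(6.6+10.3+63) = 63/79.9 = 0.7885.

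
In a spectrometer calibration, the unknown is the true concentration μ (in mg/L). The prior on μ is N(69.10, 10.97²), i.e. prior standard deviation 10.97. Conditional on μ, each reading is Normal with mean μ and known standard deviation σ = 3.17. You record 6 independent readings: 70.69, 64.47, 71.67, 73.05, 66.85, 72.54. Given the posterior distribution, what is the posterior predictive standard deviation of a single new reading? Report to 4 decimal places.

3.4206

For Normal data with known variance σ², a Normal(μ₀, σ₀²) prior on μ is conjugate. Posterior precision = 1/σ₀² + n/σ²; posterior mean is the precision-weighted average of μ₀ and x̄.
σ₀² = 10.97² = 120.3409, σ² = 3.17² = 10.0489; σ² + n·σ₀² = 10.0489 + 6·120.3409 = 732.0943.
Posterior precision = 1/σ₀² + n/σ² = 1/120.3409 + 6/10.0489 = (σ² + n·σ₀²)/(σ₀²σ²) = 732.0943/(120.3409·10.0489); posterior variance σₙ² = σ₀²σ²/(σ² + n·σ₀²) = 120.3409·10.0489/732.0943 = 1.651828.
Predictive variance for one new observation = σₙ² + σ² = 120.3409·10.0489/732.0943 + 10.0489 = σ²·(σ₀² + 732.0943)/732.0943 = 10.0489·852.4352/732.0943 = 11.700728; SD = √(10.0489·852.4352/732.0943) = 3.4206.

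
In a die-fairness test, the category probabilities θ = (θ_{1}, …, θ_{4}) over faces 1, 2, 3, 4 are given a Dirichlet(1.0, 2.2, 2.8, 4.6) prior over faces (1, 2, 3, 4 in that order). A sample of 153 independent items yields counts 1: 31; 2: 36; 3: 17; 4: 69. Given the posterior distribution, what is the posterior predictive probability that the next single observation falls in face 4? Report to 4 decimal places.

The Dirichlet prior is conjugate to the Multinomial likelihood: each posterior αⱼ = prior αⱼ + observed count nⱼ.
Posterior concentration: (32.0, 38.2, 19.8, 73.6), total = 163.6.
P(next = 4 | data) = α_{4}/Σα = 0.4499.

0.4499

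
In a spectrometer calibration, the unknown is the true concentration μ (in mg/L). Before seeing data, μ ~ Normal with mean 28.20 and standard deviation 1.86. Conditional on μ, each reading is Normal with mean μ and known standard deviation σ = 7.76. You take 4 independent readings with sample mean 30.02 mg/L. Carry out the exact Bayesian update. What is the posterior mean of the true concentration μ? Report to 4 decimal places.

For Normal data with known variance σ², a Normal(μ₀, σ₀²) prior on μ is conjugate. Posterior precision = 1/σ₀² + n/σ²; posterior mean is the precision-weighted average of μ₀ and x̄.
n·x̄ = 4·30.02 = 120.08.
σ₀² = 1.86² = 3.4596, σ² = 7.76² = 60.2176; σ² + n·σ₀² = 60.2176 + 4·3.4596 = 74.056.
Posterior mean = (μ₀/σ₀² + n·x̄/σ²)/(1/σ₀² + n/σ²) = (σ²·μ₀ + σ₀²·n·x̄)/(σ² + n·σ₀²) = (60.2176·28.20 + 3.4596·120.08)/74.056 = 2113.565088/74.056 = 28.5401.

28.5401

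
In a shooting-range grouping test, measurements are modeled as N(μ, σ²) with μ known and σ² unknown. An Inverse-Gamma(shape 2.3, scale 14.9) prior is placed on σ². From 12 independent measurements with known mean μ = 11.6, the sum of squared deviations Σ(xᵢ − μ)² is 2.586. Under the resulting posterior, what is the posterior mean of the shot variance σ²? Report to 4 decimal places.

With known mean μ and an Inverse-Gamma(α, β) prior on σ², the Normal likelihood is conjugate: posterior is Inv-Gamma(α + n/2, β + Σ(xᵢ−μ)²/2).
Posterior: Inv-Gamma(2.3 + 12/2, 14.9 + 2.586/2) = Inv-Gamma(8.30, 16.1930).
E[σ²|data] = β/(α−1) = 16.1930/7.30 = 2.2182.

2.2182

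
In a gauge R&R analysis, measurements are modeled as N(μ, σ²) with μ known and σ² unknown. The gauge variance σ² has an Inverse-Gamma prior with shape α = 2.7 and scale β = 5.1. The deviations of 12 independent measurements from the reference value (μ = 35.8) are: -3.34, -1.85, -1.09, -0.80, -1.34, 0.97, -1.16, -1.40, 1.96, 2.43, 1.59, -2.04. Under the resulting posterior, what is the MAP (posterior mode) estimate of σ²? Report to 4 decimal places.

2.5301

With known mean μ and an Inverse-Gamma(α, β) prior on σ², the Normal likelihood is conjugate: posterior is Inv-Gamma(α + n/2, β + Σ(xᵢ−μ)²/2).
Σ(xᵢ−μ)² = (-3.34)² + (-1.85)² + (-1.09)² + (-0.80)² + (-1.34)² + (0.97)² + (-1.16)² + (-1.40)² + (1.96)² + (2.43)² + (1.59)² + (-2.04)² = 38.8845.
Posterior: Inv-Gamma(2.7 + 12/2, 5.1 + 38.8845/2) = Inv-Gamma(8.70, 24.54225).
Mode = β/(α+1) = 24.54225/9.70 = 2.5301.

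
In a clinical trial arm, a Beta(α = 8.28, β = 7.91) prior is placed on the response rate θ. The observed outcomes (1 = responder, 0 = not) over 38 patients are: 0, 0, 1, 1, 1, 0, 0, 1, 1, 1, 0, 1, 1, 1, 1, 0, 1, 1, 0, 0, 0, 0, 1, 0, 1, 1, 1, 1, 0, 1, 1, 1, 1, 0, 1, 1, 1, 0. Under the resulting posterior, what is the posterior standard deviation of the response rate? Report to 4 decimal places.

The Beta prior is conjugate to a Binomial/Bernoulli likelihood; the update adds successes to α and failures to β.
Posterior: Beta(α+k, β+n−k) = Beta(8.28+24, 7.91+14) = Beta(32.28, 21.91).
Var = αβ/((α+β)²(α+β+1)) = 32.28·21.91/(54.19²·55.19) = 0.00436392; SD = √0.00436392 = 0.0661.

0.0661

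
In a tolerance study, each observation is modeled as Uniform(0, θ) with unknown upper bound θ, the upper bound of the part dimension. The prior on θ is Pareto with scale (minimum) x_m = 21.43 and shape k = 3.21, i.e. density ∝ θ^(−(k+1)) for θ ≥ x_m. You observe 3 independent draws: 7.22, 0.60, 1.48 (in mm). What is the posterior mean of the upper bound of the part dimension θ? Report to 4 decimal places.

25.5432

A Pareto(scale x_m, shape k) prior on the upper bound θ of Uniform(0, θ) is conjugate: posterior is Pareto(max(x_m, max xᵢ), k + n).
Sample maximum = 7.22; prior scale x_m = 21.43 → posterior scale = max = 21.43.
Posterior shape = 3.21 + 3 = 6.21.
E[θ|data] = k·x_m/(k−1) = 6.21·21.43/5.21 = 25.5432.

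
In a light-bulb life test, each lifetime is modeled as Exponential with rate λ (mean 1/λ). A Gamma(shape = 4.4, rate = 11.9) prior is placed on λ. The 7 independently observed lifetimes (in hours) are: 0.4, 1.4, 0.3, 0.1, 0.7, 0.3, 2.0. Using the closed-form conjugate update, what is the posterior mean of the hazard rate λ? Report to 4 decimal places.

0.6667

With a Gamma(shape α, rate β) prior on the exponential rate λ, the posterior after n observations with total T = Σxᵢ is Gamma(α+n, β+T).
Sum of observations T = 5.2 hours; n = 7.
Posterior: Gamma(4.4+7, 11.9+5.2) = Gamma(11.4, 17.1).
Posterior mean of λ = α/β = 11.4/17.1 = 0.6667.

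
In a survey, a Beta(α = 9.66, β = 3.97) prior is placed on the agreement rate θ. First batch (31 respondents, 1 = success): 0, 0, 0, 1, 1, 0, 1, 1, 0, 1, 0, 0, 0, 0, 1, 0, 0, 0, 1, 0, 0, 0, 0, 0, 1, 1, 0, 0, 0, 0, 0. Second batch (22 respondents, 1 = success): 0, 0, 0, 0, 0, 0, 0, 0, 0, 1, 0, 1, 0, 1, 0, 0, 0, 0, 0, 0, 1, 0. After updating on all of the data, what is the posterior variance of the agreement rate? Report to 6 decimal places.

0.003318

The Beta prior is conjugate to a Binomial/Bernoulli likelihood; the update adds successes to α and failures to β.
After batch 1: Beta(9.66+9, 3.97+22) = Beta(18.66, 25.97).
After batch 2: Beta(18.66+4, 25.97+18) = Beta(22.66, 43.97).
Var = αβ/((α+β)²(α+β+1)) = 22.66·43.97/(66.63²·67.63) = 0.003318.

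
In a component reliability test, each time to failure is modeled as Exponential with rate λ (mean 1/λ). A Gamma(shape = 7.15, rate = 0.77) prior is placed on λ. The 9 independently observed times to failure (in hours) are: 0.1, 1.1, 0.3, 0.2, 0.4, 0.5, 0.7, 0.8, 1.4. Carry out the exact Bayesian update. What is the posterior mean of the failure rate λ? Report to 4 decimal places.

With a Gamma(shape α, rate β) prior on the exponential rate λ, the posterior after n observations with total T = Σxᵢ is Gamma(α+n, β+T).
Sum of observations T = 5.5 hours; n = 9.
Posterior: Gamma(7.15+9, 0.77+5.5) = Gamma(16.15, 6.27).
Posterior mean of λ = α/β = 16.15/6.27 = 2.5758.

2.5758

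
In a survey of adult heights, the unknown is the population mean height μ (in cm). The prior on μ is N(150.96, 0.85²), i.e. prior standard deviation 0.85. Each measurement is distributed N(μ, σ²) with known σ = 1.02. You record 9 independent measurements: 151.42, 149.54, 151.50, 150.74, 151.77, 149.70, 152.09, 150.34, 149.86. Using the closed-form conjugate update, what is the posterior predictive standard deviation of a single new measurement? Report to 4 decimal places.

For Normal data with known variance σ², a Normal(μ₀, σ₀²) prior on μ is conjugate. Posterior precision = 1/σ₀² + n/σ²; posterior mean is the precision-weighted average of μ₀ and x̄.
σ₀² = 0.85² = 0.7225, σ² = 1.02² = 1.0404; σ² + n·σ₀² = 1.0404 + 9·0.7225 = 7.5429.
Posterior precision = 1/σ₀² + n/σ² = 1/0.7225 + 9/1.0404 = (σ² + n·σ₀²)/(σ₀²σ²) = 7.5429/(0.7225·1.0404); posterior variance σₙ² = σ₀²σ²/(σ² + n·σ₀²) = 0.7225·1.0404/7.5429 = 0.099655.
Predictive variance for one new observation = σₙ² + σ² = 0.7225·1.0404/7.5429 + 1.0404 = σ²·(σ₀² + 7.5429)/7.5429 = 1.0404·8.2654/7.5429 = 1.140055; SD = √(1.0404·8.2654/7.5429) = 1.0677.

1.0677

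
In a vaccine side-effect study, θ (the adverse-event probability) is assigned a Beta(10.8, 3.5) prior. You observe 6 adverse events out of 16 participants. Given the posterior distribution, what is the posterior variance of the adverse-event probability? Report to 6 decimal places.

The Beta prior is conjugate to a Binomial/Bernoulli likelihood; the update adds successes to α and failures to β.
Posterior: Beta(α+k, β+n−k) = Beta(10.8+6, 3.5+10) = Beta(16.8, 13.5).
Var = αβ/((α+β)²(α+β+1)) = 16.8·13.5/(30.3²·31.3) = 0.007892.

0.007892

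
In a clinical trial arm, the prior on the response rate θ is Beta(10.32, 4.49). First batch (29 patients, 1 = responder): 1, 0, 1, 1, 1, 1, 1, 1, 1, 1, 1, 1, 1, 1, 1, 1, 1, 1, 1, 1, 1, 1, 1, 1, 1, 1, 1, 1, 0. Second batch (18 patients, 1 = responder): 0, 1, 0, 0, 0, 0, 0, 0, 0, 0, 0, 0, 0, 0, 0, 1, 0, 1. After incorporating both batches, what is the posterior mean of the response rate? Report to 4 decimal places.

0.6523

The Beta prior is conjugate to a Binomial/Bernoulli likelihood; the update adds successes to α and failures to β.
After batch 1: Beta(10.32+27, 4.49+2) = Beta(37.32, 6.49).
After batch 2: Beta(37.32+3, 6.49+15) = Beta(40.32, 21.49).
Posterior mean = α/(α+β) = 40.32/61.81 = 0.6523.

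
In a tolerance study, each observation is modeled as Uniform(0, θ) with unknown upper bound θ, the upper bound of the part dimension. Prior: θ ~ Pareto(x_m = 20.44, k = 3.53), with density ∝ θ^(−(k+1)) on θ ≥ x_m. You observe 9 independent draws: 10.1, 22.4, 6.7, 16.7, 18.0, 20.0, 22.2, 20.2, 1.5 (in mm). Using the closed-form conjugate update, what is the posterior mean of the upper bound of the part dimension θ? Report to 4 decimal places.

A Pareto(scale x_m, shape k) prior on the upper bound θ of Uniform(0, θ) is conjugate: posterior is Pareto(max(x_m, max xᵢ), k + n).
Sample maximum = 22.4; prior scale x_m = 20.44 → posterior scale = max = 22.40.
Posterior shape = 3.53 + 9 = 12.53.
E[θ|data] = k·x_m/(k−1) = 12.53·22.40/11.53 = 24.3428.

24.3428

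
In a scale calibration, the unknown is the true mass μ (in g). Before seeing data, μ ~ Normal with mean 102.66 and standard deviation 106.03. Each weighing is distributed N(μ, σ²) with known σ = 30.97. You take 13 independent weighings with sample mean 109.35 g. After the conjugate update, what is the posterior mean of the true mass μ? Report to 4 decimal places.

For Normal data with known variance σ², a Normal(μ₀, σ₀²) prior on μ is conjugate. Posterior precision = 1/σ₀² + n/σ²; posterior mean is the precision-weighted average of μ₀ and x̄.
n·x̄ = 13·109.35 = 1421.55.
σ₀² = 106.03² = 11242.3609, σ² = 30.97² = 959.1409; σ² + n·σ₀² = 959.1409 + 13·11242.3609 = 147109.8326.
Posterior mean = (μ₀/σ₀² + n·x̄/σ²)/(1/σ₀² + n/σ²) = (σ²·μ₀ + σ₀²·n·x̄)/(σ² + n·σ₀²) = (959.1409·102.66 + 11242.3609·1421.55)/147109.8326 = 16080043.542189/147109.8326 = 109.3064.

109.3064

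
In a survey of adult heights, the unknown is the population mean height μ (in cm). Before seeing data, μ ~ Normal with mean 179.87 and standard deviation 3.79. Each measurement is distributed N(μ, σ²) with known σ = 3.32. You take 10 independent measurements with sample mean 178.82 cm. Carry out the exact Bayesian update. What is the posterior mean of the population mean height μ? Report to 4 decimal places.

178.8948

For Normal data with known variance σ², a Normal(μ₀, σ₀²) prior on μ is conjugate. Posterior precision = 1/σ₀² + n/σ²; posterior mean is the precision-weighted average of μ₀ and x̄.
n·x̄ = 10·178.82 = 1788.2.
σ₀² = 3.79² = 14.3641, σ² = 3.32² = 11.0224; σ² + n·σ₀² = 11.0224 + 10·14.3641 = 154.6634.
Posterior mean = (μ₀/σ₀² + n·x̄/σ²)/(1/σ₀² + n/σ²) = (σ²·μ₀ + σ₀²·n·x̄)/(σ² + n·σ₀²) = (11.0224·179.87 + 14.3641·1788.2)/154.6634 = 27668.482708/154.6634 = 178.8948.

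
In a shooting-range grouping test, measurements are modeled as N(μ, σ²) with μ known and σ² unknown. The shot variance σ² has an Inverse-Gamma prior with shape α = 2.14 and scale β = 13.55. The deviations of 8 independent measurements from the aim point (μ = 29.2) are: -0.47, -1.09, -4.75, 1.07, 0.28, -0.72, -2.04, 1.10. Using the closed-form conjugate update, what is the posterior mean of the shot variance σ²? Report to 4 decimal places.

5.6600

With known mean μ and an Inverse-Gamma(α, β) prior on σ², the Normal likelihood is conjugate: posterior is Inv-Gamma(α + n/2, β + Σ(xᵢ−μ)²/2).
Σ(xᵢ−μ)² = (-0.47)² + (-1.09)² + (-4.75)² + (1.07)² + (0.28)² + (-0.72)² + (-2.04)² + (1.10)² = 31.0848.
Posterior: Inv-Gamma(2.14 + 8/2, 13.55 + 31.0848/2) = Inv-Gamma(6.14, 29.09240).
E[σ²|data] = β/(α−1) = 29.09240/5.14 = 5.6600.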